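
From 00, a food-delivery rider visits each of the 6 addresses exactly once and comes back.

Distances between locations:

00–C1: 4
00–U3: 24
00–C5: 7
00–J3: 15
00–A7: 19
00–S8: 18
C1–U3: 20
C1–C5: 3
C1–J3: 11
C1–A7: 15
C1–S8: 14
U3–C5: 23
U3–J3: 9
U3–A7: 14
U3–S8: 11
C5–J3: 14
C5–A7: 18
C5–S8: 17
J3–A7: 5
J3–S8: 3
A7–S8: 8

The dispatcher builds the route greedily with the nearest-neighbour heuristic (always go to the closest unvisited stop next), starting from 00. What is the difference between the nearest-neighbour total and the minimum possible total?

From 00: C1=4, C5=7, J3=15, S8=18, A7=19, U3=24 → choose C1 (4).
From C1: C5=3, J3=11, S8=14, A7=15, U3=20 → choose C5 (3).
From C5: J3=14, S8=17, A7=18, U3=23 → choose J3 (14).
From J3: S8=3, A7=5, U3=9 → choose S8 (3).
From S8: A7=8, U3=11 → choose A7 (8).
From A7: U3=14 → choose U3 (14).
NN route 00 → C1 → C5 → J3 → S8 → A7 → U3 → 00 costs 70.
Optimal: 00 → C1 → U3 → S8 → J3 → A7 → C5 → 00 costs 68 (by enumerating all 360 distinct tours).
Excess = 70 − 68 = 2.

The nearest-neighbour route is 2 longer than optimal.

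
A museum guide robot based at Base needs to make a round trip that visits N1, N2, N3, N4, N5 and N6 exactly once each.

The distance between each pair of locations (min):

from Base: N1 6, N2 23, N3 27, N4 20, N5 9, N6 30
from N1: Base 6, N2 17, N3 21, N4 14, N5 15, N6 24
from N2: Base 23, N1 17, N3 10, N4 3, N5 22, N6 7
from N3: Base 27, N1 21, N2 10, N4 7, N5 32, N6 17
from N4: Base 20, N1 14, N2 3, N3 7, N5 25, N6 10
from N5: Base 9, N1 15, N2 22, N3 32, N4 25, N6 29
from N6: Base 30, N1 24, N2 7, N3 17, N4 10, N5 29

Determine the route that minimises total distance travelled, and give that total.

There are 360 distinct closed tours to check (reversals are equivalent).
Base→N1→N2→N3→N4→N5→N6→Base: 6+17+10+7+25+29+30 = 124
Base→N1→N2→N3→N4→N6→N5→Base: 6+17+10+7+10+29+9 = 88
Base→N1→N2→N3→N5→N4→N6→Base: 6+17+10+32+25+10+30 = 130
Base→N1→N2→N3→N5→N6→N4→Base: 6+17+10+32+29+10+20 = 124
Base→N1→N2→N3→N6→N4→N5→Base: 6+17+10+17+10+25+9 = 94
Base→N1→N2→N3→N6→N5→N4→Base: 6+17+10+17+29+25+20 = 124
Base→N1→N2→N4→N3→N5→N6→Base: 6+17+3+7+32+29+30 = 124
Base→N1→N2→N4→N3→N6→N5→Base: 6+17+3+7+17+29+9 = 88
… (352 more)
Base→N1→N3→N4→N2→N6→N5→Base: 6+21+7+3+7+29+9 = 82  ← best
The minimum is 82.
One optimal route: Base → N1 → N3 → N4 → N2 → N6 → N5 → Base (or its reverse).

Minimum total distance: 82 min.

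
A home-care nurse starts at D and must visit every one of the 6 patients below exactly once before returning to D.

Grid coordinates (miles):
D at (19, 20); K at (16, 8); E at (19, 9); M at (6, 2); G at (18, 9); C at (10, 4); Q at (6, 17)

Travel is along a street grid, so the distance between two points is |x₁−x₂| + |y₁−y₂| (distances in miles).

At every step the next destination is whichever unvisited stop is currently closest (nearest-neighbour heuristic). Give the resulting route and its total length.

62 miles along D → E → G → K → C → M → Q → D.

D → [E:11 / G:12 / K:15 / Q:16 / C:25 / M:31] → E (11)
E → [G:1 / K:4 / C:14 / M:20 / Q:21] → G (1)
G → [K:3 / C:13 / M:19 / Q:20] → K (3)
K → [C:10 / M:16 / Q:19] → C (10)
C → [M:6 / Q:17] → M (6)
M → [Q:15] → Q (15)
Return Q→D: 16.
Total = 11 + 1 + 3 + 10 + 6 + 15 + 16 = 62.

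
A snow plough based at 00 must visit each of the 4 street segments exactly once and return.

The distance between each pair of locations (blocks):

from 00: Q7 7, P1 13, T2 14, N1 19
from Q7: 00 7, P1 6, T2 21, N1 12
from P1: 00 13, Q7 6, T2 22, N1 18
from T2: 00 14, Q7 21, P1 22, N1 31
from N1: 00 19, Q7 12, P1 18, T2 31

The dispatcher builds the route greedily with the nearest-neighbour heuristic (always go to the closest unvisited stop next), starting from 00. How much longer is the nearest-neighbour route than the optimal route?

The nearest-neighbour route is 3 blocks longer than optimal.

From 00: Q7=7, P1=13, T2=14, N1=19 → choose Q7 (7).
From Q7: P1=6, N1=12, T2=21 → choose P1 (6).
From P1: N1=18, T2=22 → choose N1 (18).
From N1: T2=31 → choose T2 (31).
NN route 00 → Q7 → P1 → N1 → T2 → 00 costs 76.
Optimal: 00 → Q7 → N1 → P1 → T2 → 00 costs 73 (by enumerating all 12 distinct tours).
Excess = 76 − 73 = 3.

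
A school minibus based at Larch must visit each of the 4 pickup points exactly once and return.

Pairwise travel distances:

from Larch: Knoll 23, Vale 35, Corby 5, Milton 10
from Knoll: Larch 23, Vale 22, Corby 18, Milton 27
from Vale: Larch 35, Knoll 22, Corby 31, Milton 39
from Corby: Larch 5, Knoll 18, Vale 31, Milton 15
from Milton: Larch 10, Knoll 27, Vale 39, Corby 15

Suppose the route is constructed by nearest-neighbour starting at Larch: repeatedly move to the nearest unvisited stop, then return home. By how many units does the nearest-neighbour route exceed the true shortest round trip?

The nearest-neighbour route is 10 longer than optimal.

Larch: Corby=5, Milton=10, Knoll=23, Vale=35 ⇒ Corby
Corby: Milton=15, Knoll=18, Vale=31 ⇒ Milton
Milton: Knoll=27, Vale=39 ⇒ Knoll
Knoll: Vale=22 ⇒ Vale
NN route Larch → Corby → Milton → Knoll → Vale → Larch costs 104.
Optimal: Larch → Corby → Knoll → Vale → Milton → Larch costs 94 (by enumerating all 12 distinct tours).
Excess = 104 − 94 = 10.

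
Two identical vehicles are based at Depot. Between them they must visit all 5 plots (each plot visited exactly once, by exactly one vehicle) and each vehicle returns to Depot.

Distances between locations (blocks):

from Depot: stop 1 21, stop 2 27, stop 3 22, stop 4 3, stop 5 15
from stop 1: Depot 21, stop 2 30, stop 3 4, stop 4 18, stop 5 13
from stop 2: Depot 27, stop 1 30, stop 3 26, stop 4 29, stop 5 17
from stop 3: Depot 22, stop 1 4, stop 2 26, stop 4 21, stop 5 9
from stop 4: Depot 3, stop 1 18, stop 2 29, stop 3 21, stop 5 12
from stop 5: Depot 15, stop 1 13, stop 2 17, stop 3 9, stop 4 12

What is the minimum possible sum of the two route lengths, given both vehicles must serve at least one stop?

Minimum combined distance: 84 blocks.

Check every non-empty split of the stops between the two vehicles; for each half take its own optimal tour:
  {stop 1} + {stop 2, stop 3, stop 4, stop 5}: 42 + 77 = 119
  {stop 2} + {stop 1, stop 3, stop 4, stop 5}: 54 + 49 = 103
  {stop 1, stop 2} + {stop 3, stop 4, stop 5}: 78 + 46 = 124
  {stop 3} + {stop 1, stop 2, stop 4, stop 5}: 44 + 78 = 122
  {stop 1, stop 3} + {stop 2, stop 4, stop 5}: 47 + 59 = 106
  {stop 2, stop 3} + {stop 1, stop 4, stop 5}: 75 + 49 = 124
  … (15 splits in total)
  {stop 4} + {stop 1, stop 2, stop 3, stop 5}: 6 + 78 = 84  ← best
Best: vehicle 1 Depot → stop 4 → Depot = 6; vehicle 2 Depot → stop 1 → stop 3 → stop 5 → stop 2 → Depot = 78; combined 84.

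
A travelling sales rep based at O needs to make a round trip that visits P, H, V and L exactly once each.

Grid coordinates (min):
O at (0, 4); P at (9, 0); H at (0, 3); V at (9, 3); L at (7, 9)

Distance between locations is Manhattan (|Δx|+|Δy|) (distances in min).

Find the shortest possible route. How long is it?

36 min — the shortest possible round trip.

With 4 stops there are 4!/2 = 12 distinct round trips (a route and its reverse cost the same).
O - P - H - V - L - O: 13+12+9+8+12 = 54
O - P - H - L - V - O: 13+12+13+8+10 = 56
O - P - V - H - L - O: 13+3+9+13+12 = 50
O - P - V - L - H - O: 13+3+8+13+1 = 38
O - P - L - H - V - O: 13+11+13+9+10 = 56
O - P - L - V - H - O: 13+11+8+9+1 = 42
O - H - P - V - L - O: 1+12+3+8+12 = 36
O - H - P - L - V - O: 1+12+11+8+10 = 42
O - H - V - P - L - O: 1+9+3+11+12 = 36
O - H - L - P - V - O: 1+13+11+3+10 = 38
O - V - P - H - L - O: 10+3+12+13+12 = 50
O - V - H - P - L - O: 10+9+12+11+12 = 54
The minimum is 36.
One optimal route: O → H → P → V → L → O (or its reverse).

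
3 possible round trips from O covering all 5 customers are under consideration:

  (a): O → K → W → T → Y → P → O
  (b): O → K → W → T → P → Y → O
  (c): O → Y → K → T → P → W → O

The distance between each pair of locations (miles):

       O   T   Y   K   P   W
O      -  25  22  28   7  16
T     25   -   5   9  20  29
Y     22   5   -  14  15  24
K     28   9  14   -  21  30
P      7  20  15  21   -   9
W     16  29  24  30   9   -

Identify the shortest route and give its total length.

(a): 28 + 30 + 29 + 5 + 15 + 7 = 114
(b): 28 + 30 + 29 + 20 + 15 + 22 = 144
(c): 22 + 14 + 9 + 20 + 9 + 16 = 90

90 miles — (c) is the shortest.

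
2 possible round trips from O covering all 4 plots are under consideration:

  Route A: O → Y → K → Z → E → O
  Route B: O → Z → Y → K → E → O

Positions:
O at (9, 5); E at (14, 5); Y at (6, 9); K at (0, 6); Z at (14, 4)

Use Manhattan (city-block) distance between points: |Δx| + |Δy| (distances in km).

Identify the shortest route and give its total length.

Route A: 7 + 9 + 16 + 1 + 5 = 38
Route B: 6 + 13 + 9 + 15 + 5 = 48

Shortest is Route A, total 38 km.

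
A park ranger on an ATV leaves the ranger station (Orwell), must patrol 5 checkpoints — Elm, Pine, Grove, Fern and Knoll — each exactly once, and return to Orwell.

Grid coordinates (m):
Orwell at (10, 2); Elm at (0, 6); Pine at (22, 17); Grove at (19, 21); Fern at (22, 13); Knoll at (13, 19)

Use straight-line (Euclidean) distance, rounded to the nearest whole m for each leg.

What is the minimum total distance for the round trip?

With 5 stops there are 5!/2 = 60 distinct round trips (a route and its reverse cost the same).
Orwell - Elm - Pine - Grove - Fern - Knoll - Orwell: 11+25+5+9+11+17 = 78
Orwell - Elm - Pine - Grove - Knoll - Fern - Orwell: 11+25+5+6+11+16 = 74
Orwell - Elm - Pine - Fern - Grove - Knoll - Orwell: 11+25+4+9+6+17 = 72
Orwell - Elm - Pine - Fern - Knoll - Grove - Orwell: 11+25+4+11+6+21 = 78
Orwell - Elm - Pine - Knoll - Grove - Fern - Orwell: 11+25+9+6+9+16 = 76
Orwell - Elm - Pine - Knoll - Fern - Grove - Orwell: 11+25+9+11+9+21 = 86
Orwell - Elm - Grove - Pine - Fern - Knoll - Orwell: 11+24+5+4+11+17 = 72
Orwell - Elm - Grove - Pine - Knoll - Fern - Orwell: 11+24+5+9+11+16 = 76
Orwell - Elm - Grove - Fern - Pine - Knoll - Orwell: 11+24+9+4+9+17 = 74
Orwell - Elm - Grove - Fern - Knoll - Pine - Orwell: 11+24+9+11+9+19 = 83
Orwell - Elm - Grove - Knoll - Pine - Fern - Orwell: 11+24+6+9+4+16 = 70
Orwell - Elm - Grove - Knoll - Fern - Pine - Orwell: 11+24+6+11+4+19 = 75
Orwell - Elm - Fern - Pine - Grove - Knoll - Orwell: 11+23+4+5+6+17 = 66
Orwell - Elm - Fern - Pine - Knoll - Grove - Orwell: 11+23+4+9+6+21 = 74
… (46 more)
Orwell - Elm - Knoll - Grove - Pine - Fern - Orwell: 11+18+6+5+4+16 = 60  ← best
The minimum is 60.
One optimal route: Orwell → Elm → Knoll → Grove → Pine → Fern → Orwell (or its reverse).

Minimum total distance: 60 m.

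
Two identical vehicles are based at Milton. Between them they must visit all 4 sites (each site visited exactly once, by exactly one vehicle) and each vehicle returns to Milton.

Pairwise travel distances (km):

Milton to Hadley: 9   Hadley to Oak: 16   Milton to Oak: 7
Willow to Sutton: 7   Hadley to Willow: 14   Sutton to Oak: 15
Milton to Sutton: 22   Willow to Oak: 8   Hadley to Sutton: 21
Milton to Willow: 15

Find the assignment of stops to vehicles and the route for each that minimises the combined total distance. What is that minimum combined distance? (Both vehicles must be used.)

Try each way of splitting the stops between the two vehicles (each non-empty) and, for each split, find the best tour for each vehicle:
  {Hadley} + {Willow, Sutton, Oak}: 18 + 44 = 62
  {Willow} + {Hadley, Sutton, Oak}: 30 + 52 = 82
  {Hadley, Willow} + {Sutton, Oak}: 38 + 44 = 82
  {Sutton} + {Hadley, Willow, Oak}: 44 + 38 = 82
  {Hadley, Sutton} + {Willow, Oak}: 52 + 30 = 82
  {Willow, Sutton} + {Hadley, Oak}: 44 + 32 = 76
  … (7 splits in total)
Best: vehicle 1 Milton → Hadley → Milton = 18; vehicle 2 Milton → Willow → Sutton → Oak → Milton = 44; combined 62.

62 km — the smallest possible combined total.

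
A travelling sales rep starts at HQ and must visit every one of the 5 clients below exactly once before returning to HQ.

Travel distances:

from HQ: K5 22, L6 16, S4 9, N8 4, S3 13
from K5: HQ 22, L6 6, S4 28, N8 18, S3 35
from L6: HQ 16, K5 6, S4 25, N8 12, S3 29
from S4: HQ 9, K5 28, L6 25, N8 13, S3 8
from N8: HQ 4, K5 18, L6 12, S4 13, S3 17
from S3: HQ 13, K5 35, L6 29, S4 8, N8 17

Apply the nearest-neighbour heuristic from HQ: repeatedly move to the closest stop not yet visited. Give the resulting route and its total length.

HQ → [N8:4 / S4:9 / S3:13 / L6:16 / K5:22] → N8 (4)
N8 → [L6:12 / S4:13 / S3:17 / K5:18] → L6 (12)
L6 → [K5:6 / S4:25 / S3:29] → K5 (6)
K5 → [S4:28 / S3:35] → S4 (28)
S4 → [S3:8] → S3 (8)
Return S3→HQ: 13.
Total = 4 + 12 + 6 + 28 + 8 + 13 = 71.

Total distance 71 via the nearest-neighbour route HQ → N8 → L6 → K5 → S4 → S3 → HQ.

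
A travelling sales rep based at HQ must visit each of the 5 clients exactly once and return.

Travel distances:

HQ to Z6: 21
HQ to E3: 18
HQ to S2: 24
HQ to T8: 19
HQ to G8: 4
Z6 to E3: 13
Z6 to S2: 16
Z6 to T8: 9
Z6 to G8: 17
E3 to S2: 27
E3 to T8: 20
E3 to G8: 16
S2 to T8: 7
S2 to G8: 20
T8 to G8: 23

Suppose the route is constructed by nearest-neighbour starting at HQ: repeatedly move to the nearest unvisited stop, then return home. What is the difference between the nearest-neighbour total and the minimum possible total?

Excess over optimum: 2.

HQ: G8=4, E3=18, T8=19, Z6=21, S2=24 ⇒ G8
G8: E3=16, Z6=17, S2=20, T8=23 ⇒ E3
E3: Z6=13, T8=20, S2=27 ⇒ Z6
Z6: T8=9, S2=16 ⇒ T8
T8: S2=7 ⇒ S2
NN route HQ → G8 → E3 → Z6 → T8 → S2 → HQ costs 73.
Optimal: HQ → E3 → Z6 → T8 → S2 → G8 → HQ costs 71 (by enumerating all 60 distinct tours).
Excess = 73 − 71 = 2.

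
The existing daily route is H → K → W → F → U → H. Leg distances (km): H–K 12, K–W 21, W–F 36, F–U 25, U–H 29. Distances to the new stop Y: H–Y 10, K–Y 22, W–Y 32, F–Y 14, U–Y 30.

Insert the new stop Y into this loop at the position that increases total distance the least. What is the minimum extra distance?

Insertion cost between consecutive stops i–j is d(i,Y) + d(Y,j) − d(i,j):
  between H and K: 10 + 22 − 12 = 20
  between K and W: 22 + 32 − 21 = 33
  between W and F: 32 + 14 − 36 = 10
  between F and U: 14 + 30 − 25 = 19
  between U and H: 30 + 10 − 29 = 11
Cheapest insertion is between W and F, adding 10.
New total = 123 + 10 = 133.

+10 km — insert Y between W and F.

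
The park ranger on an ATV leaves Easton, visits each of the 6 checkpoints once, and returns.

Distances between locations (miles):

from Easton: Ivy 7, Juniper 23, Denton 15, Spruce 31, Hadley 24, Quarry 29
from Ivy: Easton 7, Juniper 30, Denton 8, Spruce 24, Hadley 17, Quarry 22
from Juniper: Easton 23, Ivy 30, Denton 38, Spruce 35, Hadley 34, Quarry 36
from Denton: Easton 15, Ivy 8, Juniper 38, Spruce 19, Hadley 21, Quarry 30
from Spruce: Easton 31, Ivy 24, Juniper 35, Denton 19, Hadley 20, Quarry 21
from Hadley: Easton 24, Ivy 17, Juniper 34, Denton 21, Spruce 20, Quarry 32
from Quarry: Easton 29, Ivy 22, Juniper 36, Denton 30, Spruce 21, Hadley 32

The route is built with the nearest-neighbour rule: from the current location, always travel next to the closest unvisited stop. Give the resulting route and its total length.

At Easton the remaining stops are Ivy 7, Denton 15, Juniper 23, Hadley 24, Quarry 29, Spruce 31; go to Ivy.
At Ivy the remaining stops are Denton 8, Hadley 17, Quarry 22, Spruce 24, Juniper 30; go to Denton.
At Denton the remaining stops are Spruce 19, Hadley 21, Quarry 30, Juniper 38; go to Spruce.
At Spruce the remaining stops are Hadley 20, Quarry 21, Juniper 35; go to Hadley.
At Hadley the remaining stops are Quarry 32, Juniper 34; go to Quarry.
At Quarry the remaining stops are Juniper 36; go to Juniper.
Return Juniper→Easton: 23.
Total = 7 + 8 + 19 + 20 + 32 + 36 + 23 = 145.

Total distance 145 miles via the nearest-neighbour route Easton → Ivy → Denton → Spruce → Hadley → Quarry → Juniper → Easton.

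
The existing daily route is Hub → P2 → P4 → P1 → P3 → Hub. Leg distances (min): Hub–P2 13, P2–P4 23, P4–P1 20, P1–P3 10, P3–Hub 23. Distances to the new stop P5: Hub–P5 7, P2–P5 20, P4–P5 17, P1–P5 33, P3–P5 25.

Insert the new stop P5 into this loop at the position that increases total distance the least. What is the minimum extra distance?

+9 min — insert P5 between P3 and Hub.

Insertion cost between consecutive stops i–j is d(i,P5) + d(P5,j) − d(i,j):
  between Hub and P2: 7 + 20 − 13 = 14
  between P2 and P4: 20 + 17 − 23 = 14
  between P4 and P1: 17 + 33 − 20 = 30
  between P1 and P3: 33 + 25 − 10 = 48
  between P3 and Hub: 25 + 7 − 23 = 9
Cheapest insertion is between P3 and Hub, adding 9.
New total = 89 + 9 = 98.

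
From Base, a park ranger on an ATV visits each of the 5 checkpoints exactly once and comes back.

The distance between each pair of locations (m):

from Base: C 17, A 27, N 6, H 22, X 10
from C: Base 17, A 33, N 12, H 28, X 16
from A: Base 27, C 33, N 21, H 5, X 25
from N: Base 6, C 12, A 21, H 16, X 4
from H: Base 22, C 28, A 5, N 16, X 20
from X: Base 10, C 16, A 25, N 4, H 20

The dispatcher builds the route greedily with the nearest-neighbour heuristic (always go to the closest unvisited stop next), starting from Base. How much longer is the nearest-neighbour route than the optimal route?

Base: N=6, X=10, C=17, H=22, A=27 ⇒ N
N: X=4, C=12, H=16, A=21 ⇒ X
X: C=16, H=20, A=25 ⇒ C
C: H=28, A=33 ⇒ H
H: A=5 ⇒ A
NN route Base → N → X → C → H → A → Base costs 86.
Optimal: Base → C → A → H → N → X → Base costs 85 (by enumerating all 60 distinct tours).
Excess = 86 − 85 = 1.

1 m longer than the optimal tour.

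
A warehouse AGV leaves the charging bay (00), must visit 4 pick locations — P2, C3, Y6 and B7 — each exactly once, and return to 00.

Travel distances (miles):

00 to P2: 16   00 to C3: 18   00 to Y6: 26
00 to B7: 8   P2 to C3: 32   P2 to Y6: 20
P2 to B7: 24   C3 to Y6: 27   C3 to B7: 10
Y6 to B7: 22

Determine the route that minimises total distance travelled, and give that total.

With 4 stops there are 4!/2 = 12 distinct round trips (a route and its reverse cost the same).
00 → P2 → C3 → Y6 → B7 → 00: 16+32+27+22+8 = 105
00 → P2 → C3 → B7 → Y6 → 00: 16+32+10+22+26 = 106
00 → P2 → Y6 → C3 → B7 → 00: 16+20+27+10+8 = 81
00 → P2 → Y6 → B7 → C3 → 00: 16+20+22+10+18 = 86
00 → P2 → B7 → C3 → Y6 → 00: 16+24+10+27+26 = 103
00 → P2 → B7 → Y6 → C3 → 00: 16+24+22+27+18 = 107
00 → C3 → P2 → Y6 → B7 → 00: 18+32+20+22+8 = 100
00 → C3 → P2 → B7 → Y6 → 00: 18+32+24+22+26 = 122
00 → C3 → Y6 → P2 → B7 → 00: 18+27+20+24+8 = 97
00 → C3 → B7 → P2 → Y6 → 00: 18+10+24+20+26 = 98
00 → Y6 → P2 → C3 → B7 → 00: 26+20+32+10+8 = 96
00 → Y6 → C3 → P2 → B7 → 00: 26+27+32+24+8 = 117
The minimum is 81.
One optimal route: 00 → P2 → Y6 → C3 → B7 → 00 (or its reverse).

Shortest round trip = 81 miles.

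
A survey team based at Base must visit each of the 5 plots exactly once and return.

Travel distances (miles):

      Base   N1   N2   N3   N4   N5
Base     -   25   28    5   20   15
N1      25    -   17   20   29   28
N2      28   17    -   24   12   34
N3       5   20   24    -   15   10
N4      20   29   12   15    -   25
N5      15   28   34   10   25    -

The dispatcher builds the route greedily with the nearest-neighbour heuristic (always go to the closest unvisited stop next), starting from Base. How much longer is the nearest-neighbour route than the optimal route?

From Base: N3=5, N5=15, N4=20, N1=25, N2=28 → choose N3 (5).
From N3: N5=10, N4=15, N1=20, N2=24 → choose N5 (10).
From N5: N4=25, N1=28, N2=34 → choose N4 (25).
From N4: N2=12, N1=29 → choose N2 (12).
From N2: N1=17 → choose N1 (17).
NN route Base → N3 → N5 → N4 → N2 → N1 → Base costs 94.
Optimal: Base → N3 → N4 → N2 → N1 → N5 → Base costs 92 (by enumerating all 60 distinct tours).
Excess = 94 − 92 = 2.

The nearest-neighbour route is 2 miles longer than optimal.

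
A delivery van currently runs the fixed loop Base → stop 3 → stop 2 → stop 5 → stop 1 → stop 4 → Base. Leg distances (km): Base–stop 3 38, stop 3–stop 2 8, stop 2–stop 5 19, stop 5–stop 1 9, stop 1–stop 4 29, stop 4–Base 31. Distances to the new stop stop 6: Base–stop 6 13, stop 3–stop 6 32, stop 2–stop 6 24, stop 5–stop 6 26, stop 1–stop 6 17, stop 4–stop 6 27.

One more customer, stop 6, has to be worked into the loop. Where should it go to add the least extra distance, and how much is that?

Insertion cost between consecutive stops i–j is d(i,stop 6) + d(stop 6,j) − d(i,j):
  between Base and stop 3: 13 + 32 − 38 = 7
  between stop 3 and stop 2: 32 + 24 − 8 = 48
  between stop 2 and stop 5: 24 + 26 − 19 = 31
  between stop 5 and stop 1: 26 + 17 − 9 = 34
  between stop 1 and stop 4: 17 + 27 − 29 = 15
  between stop 4 and Base: 27 + 13 − 31 = 9
Cheapest insertion is between Base and stop 3, adding 7.
New total = 134 + 7 = 141.

+7 km — insert stop 6 between Base and stop 3.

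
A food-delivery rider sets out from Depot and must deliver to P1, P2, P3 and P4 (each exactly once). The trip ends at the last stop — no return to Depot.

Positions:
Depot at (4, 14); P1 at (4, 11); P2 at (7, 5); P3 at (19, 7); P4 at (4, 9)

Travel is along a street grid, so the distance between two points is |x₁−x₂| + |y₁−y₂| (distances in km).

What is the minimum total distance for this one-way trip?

There are 4! = 24 possible orderings.
Depot → P1 → P2 → P3 → P4: 3+9+14+17 = 43
Depot → P1 → P2 → P4 → P3: 3+9+7+17 = 36
Depot → P1 → P3 → P2 → P4: 3+19+14+7 = 43
Depot → P1 → P3 → P4 → P2: 3+19+17+7 = 46
Depot → P1 → P4 → P2 → P3: 3+2+7+14 = 26
Depot → P1 → P4 → P3 → P2: 3+2+17+14 = 36
Depot → P2 → P1 → P3 → P4: 12+9+19+17 = 57
Depot → P2 → P1 → P4 → P3: 12+9+2+17 = 40
Depot → P2 → P3 → P1 → P4: 12+14+19+2 = 47
Depot → P2 → P3 → P4 → P1: 12+14+17+2 = 45
Depot → P2 → P4 → P1 → P3: 12+7+2+19 = 40
Depot → P2 → P4 → P3 → P1: 12+7+17+19 = 55
Depot → P3 → P1 → P2 → P4: 22+19+9+7 = 57
Depot → P3 → P1 → P4 → P2: 22+19+2+7 = 50
… (10 more)
The minimum is 26.
One shortest path: Depot → P1 → P4 → P2 → P3.

26 km — the minimum one-way total.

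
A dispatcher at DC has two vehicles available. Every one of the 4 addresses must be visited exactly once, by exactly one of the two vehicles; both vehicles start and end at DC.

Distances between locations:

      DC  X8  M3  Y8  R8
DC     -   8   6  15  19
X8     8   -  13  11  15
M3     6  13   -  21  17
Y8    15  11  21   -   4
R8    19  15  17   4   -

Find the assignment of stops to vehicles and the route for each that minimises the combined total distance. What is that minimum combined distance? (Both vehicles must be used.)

There are 2^3 − 1 = 7 ways to divide the 4 stops into two non-empty groups. For each, the best each vehicle can do is its own shortest tour through its group:
  {X8} + {M3, Y8, R8}: 16 + 42 = 58
  {M3} + {X8, Y8, R8}: 12 + 42 = 54
  {X8, M3} + {Y8, R8}: 27 + 38 = 65
  {Y8} + {X8, M3, R8}: 30 + 46 = 76
  {X8, Y8} + {M3, R8}: 34 + 42 = 76
  {M3, Y8} + {X8, R8}: 42 + 42 = 84
  … (7 splits in total)
Best: vehicle 1 DC → M3 → DC = 12; vehicle 2 DC → X8 → Y8 → R8 → DC = 42; combined 54.

Minimum combined distance: 54.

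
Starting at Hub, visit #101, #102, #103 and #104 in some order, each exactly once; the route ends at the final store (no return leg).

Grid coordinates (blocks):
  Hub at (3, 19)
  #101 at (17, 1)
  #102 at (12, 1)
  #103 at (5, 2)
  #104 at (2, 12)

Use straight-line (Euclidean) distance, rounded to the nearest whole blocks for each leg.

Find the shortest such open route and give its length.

Minimum one-way distance = 29 blocks.

There are 4! = 24 possible orderings.
Hub - #101 - #102 - #103 - #104: 23+5+7+10 = 45
Hub - #101 - #102 - #104 - #103: 23+5+15+10 = 53
Hub - #101 - #103 - #102 - #104: 23+12+7+15 = 57
Hub - #101 - #103 - #104 - #102: 23+12+10+15 = 60
Hub - #101 - #104 - #102 - #103: 23+19+15+7 = 64
Hub - #101 - #104 - #103 - #102: 23+19+10+7 = 59
Hub - #102 - #101 - #103 - #104: 20+5+12+10 = 47
Hub - #102 - #101 - #104 - #103: 20+5+19+10 = 54
Hub - #102 - #103 - #101 - #104: 20+7+12+19 = 58
Hub - #102 - #103 - #104 - #101: 20+7+10+19 = 56
Hub - #102 - #104 - #101 - #103: 20+15+19+12 = 66
Hub - #102 - #104 - #103 - #101: 20+15+10+12 = 57
Hub - #103 - #101 - #102 - #104: 17+12+5+15 = 49
Hub - #103 - #101 - #104 - #102: 17+12+19+15 = 63
… (10 more)
Hub - #104 - #103 - #102 - #101: 7+10+7+5 = 29  ← best
The minimum is 29.
One shortest path: Hub → #104 → #103 → #102 → #101.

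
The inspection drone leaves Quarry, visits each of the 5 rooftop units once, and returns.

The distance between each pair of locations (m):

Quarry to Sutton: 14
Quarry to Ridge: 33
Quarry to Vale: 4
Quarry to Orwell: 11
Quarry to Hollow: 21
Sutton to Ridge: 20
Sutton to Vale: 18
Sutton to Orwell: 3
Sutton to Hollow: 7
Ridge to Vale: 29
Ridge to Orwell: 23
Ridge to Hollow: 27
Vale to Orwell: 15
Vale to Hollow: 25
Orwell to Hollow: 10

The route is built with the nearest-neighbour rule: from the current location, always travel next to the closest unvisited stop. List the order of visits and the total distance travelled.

Nearest-neighbour total = 89 m; route Quarry → Vale → Orwell → Sutton → Hollow → Ridge → Quarry.

From Quarry: distances to unvisited — Vale=4, Orwell=11, Sutton=14, Hollow=21, Ridge=33. Nearest is Vale (4).
From Vale: distances to unvisited — Orwell=15, Sutton=18, Hollow=25, Ridge=29. Nearest is Orwell (15).
From Orwell: distances to unvisited — Sutton=3, Hollow=10, Ridge=23. Nearest is Sutton (3).
From Sutton: distances to unvisited — Hollow=7, Ridge=20. Nearest is Hollow (7).
From Hollow: distances to unvisited — Ridge=27. Nearest is Ridge (27).
Return Ridge→Quarry: 33.
Total = 4 + 15 + 3 + 7 + 27 + 33 = 89.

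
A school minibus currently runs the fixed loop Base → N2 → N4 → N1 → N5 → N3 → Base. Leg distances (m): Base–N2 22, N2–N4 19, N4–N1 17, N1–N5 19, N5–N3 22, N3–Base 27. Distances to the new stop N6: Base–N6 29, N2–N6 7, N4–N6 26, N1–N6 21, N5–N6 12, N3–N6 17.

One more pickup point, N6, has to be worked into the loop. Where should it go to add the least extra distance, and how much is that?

Insertion cost between consecutive stops i–j is d(i,N6) + d(N6,j) − d(i,j):
  between Base and N2: 29 + 7 − 22 = 14
  between N2 and N4: 7 + 26 − 19 = 14
  between N4 and N1: 26 + 21 − 17 = 30
  between N1 and N5: 21 + 12 − 19 = 14
  between N5 and N3: 12 + 17 − 22 = 7
  between N3 and Base: 17 + 29 − 27 = 19
Cheapest insertion is between N5 and N3, adding 7.
New total = 126 + 7 = 133.

+7 m — insert N6 between N5 and N3.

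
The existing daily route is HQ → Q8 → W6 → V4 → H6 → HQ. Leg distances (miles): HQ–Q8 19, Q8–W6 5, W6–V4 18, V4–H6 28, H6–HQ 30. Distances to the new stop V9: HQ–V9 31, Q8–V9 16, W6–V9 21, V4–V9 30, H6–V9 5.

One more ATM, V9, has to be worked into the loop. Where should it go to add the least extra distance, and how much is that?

Minimum extra distance: 6 miles, inserting V9 between H6 and HQ.

Insertion cost between consecutive stops i–j is d(i,V9) + d(V9,j) − d(i,j):
  between HQ and Q8: 31 + 16 − 19 = 28
  between Q8 and W6: 16 + 21 − 5 = 32
  between W6 and V4: 21 + 30 − 18 = 33
  between V4 and H6: 30 + 5 − 28 = 7
  between H6 and HQ: 5 + 31 − 30 = 6
Cheapest insertion is between H6 and HQ, adding 6.
New total = 100 + 6 = 106.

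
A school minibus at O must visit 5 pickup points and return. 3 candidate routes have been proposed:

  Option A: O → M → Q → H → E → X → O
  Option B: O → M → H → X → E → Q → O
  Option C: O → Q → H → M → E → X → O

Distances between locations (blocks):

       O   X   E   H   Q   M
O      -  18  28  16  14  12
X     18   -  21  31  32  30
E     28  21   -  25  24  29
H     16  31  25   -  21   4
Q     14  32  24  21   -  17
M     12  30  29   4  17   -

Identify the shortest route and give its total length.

Shortest is Option B, total 106 blocks.

Option A: 12 + 17 + 21 + 25 + 21 + 18 = 114
Option B: 12 + 4 + 31 + 21 + 24 + 14 = 106
Option C: 14 + 21 + 4 + 29 + 21 + 18 = 107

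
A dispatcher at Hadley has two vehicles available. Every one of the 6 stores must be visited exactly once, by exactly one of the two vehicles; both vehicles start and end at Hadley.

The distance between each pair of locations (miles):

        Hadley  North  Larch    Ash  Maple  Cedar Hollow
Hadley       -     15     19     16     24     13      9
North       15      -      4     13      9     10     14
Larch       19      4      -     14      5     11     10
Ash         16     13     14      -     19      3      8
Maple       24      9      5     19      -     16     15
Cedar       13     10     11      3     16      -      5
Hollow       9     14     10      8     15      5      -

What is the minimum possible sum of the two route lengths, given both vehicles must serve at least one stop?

Check every non-empty split of the stops between the two vehicles; for each half take its own optimal tour:
  {North} + {Larch, Ash, Maple, Cedar, Hollow}: 30 + 59 = 89
  {Larch} + {North, Ash, Maple, Cedar, Hollow}: 38 + 60 = 98
  {North, Larch} + {Ash, Maple, Cedar, Hollow}: 38 + 59 = 97
  {Ash} + {North, Larch, Maple, Cedar, Hollow}: 32 + 54 = 86
  {North, Ash} + {Larch, Maple, Cedar, Hollow}: 44 + 53 = 97
  {Larch, Ash} + {North, Maple, Cedar, Hollow}: 49 + 54 = 103
  … (31 splits in total)
  {North, Larch, Ash, Maple, Cedar} + {Hollow}: 59 + 18 = 77  ← best
Best: vehicle 1 Hadley → North → Larch → Maple → Ash → Cedar → Hadley = 59; vehicle 2 Hadley → Hollow → Hadley = 18; combined 77.

77 miles — the smallest possible combined total.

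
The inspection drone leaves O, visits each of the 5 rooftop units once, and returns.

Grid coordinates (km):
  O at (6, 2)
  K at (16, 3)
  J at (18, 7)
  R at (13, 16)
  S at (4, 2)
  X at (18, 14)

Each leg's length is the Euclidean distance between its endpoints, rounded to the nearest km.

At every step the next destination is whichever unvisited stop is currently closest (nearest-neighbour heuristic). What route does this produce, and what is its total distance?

From O: distances to unvisited — S=2, K=10, J=13, R=16, X=17. Nearest is S (2).
From S: distances to unvisited — K=12, J=15, R=17, X=18. Nearest is K (12).
From K: distances to unvisited — J=4, X=11, R=13. Nearest is J (4).
From J: distances to unvisited — X=7, R=10. Nearest is X (7).
From X: distances to unvisited — R=5. Nearest is R (5).
Return R→O: 16.
Total = 2 + 12 + 4 + 7 + 5 + 16 = 46.

46 km along O → S → K → J → X → R → O.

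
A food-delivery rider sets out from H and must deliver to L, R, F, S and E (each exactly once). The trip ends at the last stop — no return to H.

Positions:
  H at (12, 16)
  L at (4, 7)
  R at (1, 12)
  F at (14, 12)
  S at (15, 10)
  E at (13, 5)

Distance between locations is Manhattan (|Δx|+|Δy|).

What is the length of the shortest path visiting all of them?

There are 5! = 120 possible orderings.
H → L → R → F → S → E: 17+8+13+3+7 = 48
H → L → R → F → E → S: 17+8+13+8+7 = 53
H → L → R → S → F → E: 17+8+16+3+8 = 52
H → L → R → S → E → F: 17+8+16+7+8 = 56
H → L → R → E → F → S: 17+8+19+8+3 = 55
H → L → R → E → S → F: 17+8+19+7+3 = 54
H → L → F → R → S → E: 17+15+13+16+7 = 68
H → L → F → R → E → S: 17+15+13+19+7 = 71
H → L → F → S → R → E: 17+15+3+16+19 = 70
H → L → F → S → E → R: 17+15+3+7+19 = 61
H → L → F → E → R → S: 17+15+8+19+16 = 75
H → L → F → E → S → R: 17+15+8+7+16 = 63
H → L → S → R → F → E: 17+14+16+13+8 = 68
H → L → S → R → E → F: 17+14+16+19+8 = 74
… (106 more)
H → F → S → E → L → R: 6+3+7+11+8 = 35  ← best
The minimum is 35.
One shortest path: H → F → S → E → L → R.

Shortest open route: 35.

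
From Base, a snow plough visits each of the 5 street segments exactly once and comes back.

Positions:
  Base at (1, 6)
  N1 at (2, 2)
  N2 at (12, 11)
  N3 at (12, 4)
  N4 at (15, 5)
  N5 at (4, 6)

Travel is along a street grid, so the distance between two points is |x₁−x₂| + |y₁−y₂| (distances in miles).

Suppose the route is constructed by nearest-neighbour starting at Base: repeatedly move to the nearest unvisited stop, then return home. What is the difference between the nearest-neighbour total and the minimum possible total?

Base: N5=3, N1=5, N3=13, N4=15, N2=16 ⇒ N5
N5: N1=6, N3=10, N4=12, N2=13 ⇒ N1
N1: N3=12, N4=16, N2=19 ⇒ N3
N3: N4=4, N2=7 ⇒ N4
N4: N2=9 ⇒ N2
NN route Base → N5 → N1 → N3 → N4 → N2 → Base costs 50.
Optimal: Base → N1 → N3 → N4 → N2 → N5 → Base costs 46 (by enumerating all 60 distinct tours).
Excess = 50 − 46 = 4.

4 miles longer than the optimal tour.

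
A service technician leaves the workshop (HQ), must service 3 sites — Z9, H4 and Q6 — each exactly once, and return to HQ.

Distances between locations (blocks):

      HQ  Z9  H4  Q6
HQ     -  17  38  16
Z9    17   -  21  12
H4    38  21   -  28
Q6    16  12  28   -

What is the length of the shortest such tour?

There are 3 distinct closed tours to check (reversals are equivalent).
HQ-Z9-H4-Q6-HQ: 17+21+28+16 = 82
HQ-Z9-Q6-H4-HQ: 17+12+28+38 = 95
HQ-H4-Z9-Q6-HQ: 38+21+12+16 = 87
The minimum is 82.
One optimal route: HQ → Z9 → H4 → Q6 → HQ (or its reverse).

Minimum total distance: 82 blocks.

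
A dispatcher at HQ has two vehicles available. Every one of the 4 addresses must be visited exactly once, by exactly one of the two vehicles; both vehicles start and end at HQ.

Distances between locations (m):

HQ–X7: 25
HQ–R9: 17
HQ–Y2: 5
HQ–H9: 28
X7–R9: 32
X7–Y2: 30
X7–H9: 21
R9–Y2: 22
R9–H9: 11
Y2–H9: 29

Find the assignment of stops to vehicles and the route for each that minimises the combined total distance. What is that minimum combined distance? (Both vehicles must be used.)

Minimum combined distance: 84 m.

There are 2^3 − 1 = 7 ways to divide the 4 stops into two non-empty groups. For each, the best each vehicle can do is its own shortest tour through its group:
  {X7} + {R9, Y2, H9}: 50 + 62 = 112
  {R9} + {X7, Y2, H9}: 34 + 80 = 114
  {X7, R9} + {Y2, H9}: 74 + 62 = 136
  {Y2} + {X7, R9, H9}: 10 + 74 = 84
  {X7, Y2} + {R9, H9}: 60 + 56 = 116
  {R9, Y2} + {X7, H9}: 44 + 74 = 118
  … (7 splits in total)
Best: vehicle 1 HQ → Y2 → HQ = 10; vehicle 2 HQ → X7 → H9 → R9 → HQ = 74; combined 84.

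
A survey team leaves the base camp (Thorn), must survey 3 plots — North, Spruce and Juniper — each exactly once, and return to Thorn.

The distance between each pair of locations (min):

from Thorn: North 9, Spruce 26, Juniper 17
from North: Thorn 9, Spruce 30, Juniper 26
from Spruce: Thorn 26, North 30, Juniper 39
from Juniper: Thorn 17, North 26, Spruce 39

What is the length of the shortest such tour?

Thorn → North → Spruce → Juniper → Thorn: 9+30+39+17 = 95
Thorn → North → Juniper → Spruce → Thorn: 9+26+39+26 = 100
Thorn → Spruce → North → Juniper → Thorn: 26+30+26+17 = 99
The minimum is 95.
One optimal route: Thorn → North → Spruce → Juniper → Thorn (or its reverse).

95 min — the shortest possible round trip.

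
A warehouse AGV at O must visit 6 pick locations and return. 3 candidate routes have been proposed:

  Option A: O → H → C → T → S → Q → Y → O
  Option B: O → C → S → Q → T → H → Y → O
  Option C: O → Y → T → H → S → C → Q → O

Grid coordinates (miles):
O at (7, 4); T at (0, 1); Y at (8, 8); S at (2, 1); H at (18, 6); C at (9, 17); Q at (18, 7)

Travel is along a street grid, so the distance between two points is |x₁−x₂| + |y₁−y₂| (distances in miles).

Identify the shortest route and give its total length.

Option A: 13 + 20 + 25 + 2 + 22 + 11 + 5 = 98
Option B: 15 + 23 + 22 + 24 + 23 + 12 + 5 = 124
Option C: 5 + 15 + 23 + 21 + 23 + 19 + 14 = 120

Shortest is Option A, total 98 miles.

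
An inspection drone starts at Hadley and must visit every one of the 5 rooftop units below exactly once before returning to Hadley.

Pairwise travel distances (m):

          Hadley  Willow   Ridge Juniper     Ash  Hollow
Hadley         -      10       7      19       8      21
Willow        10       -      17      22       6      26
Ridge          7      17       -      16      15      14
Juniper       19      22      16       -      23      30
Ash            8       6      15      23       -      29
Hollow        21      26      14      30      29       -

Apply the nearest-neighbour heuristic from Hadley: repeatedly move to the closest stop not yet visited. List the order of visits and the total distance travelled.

Total distance 95 m via the nearest-neighbour route Hadley → Ridge → Hollow → Willow → Ash → Juniper → Hadley.

At Hadley the remaining stops are Ridge 7, Ash 8, Willow 10, Juniper 19, Hollow 21; go to Ridge.
At Ridge the remaining stops are Hollow 14, Ash 15, Juniper 16, Willow 17; go to Hollow.
At Hollow the remaining stops are Willow 26, Ash 29, Juniper 30; go to Willow.
At Willow the remaining stops are Ash 6, Juniper 22; go to Ash.
At Ash the remaining stops are Juniper 23; go to Juniper.
Return Juniper→Hadley: 19.
Total = 7 + 14 + 26 + 6 + 23 + 19 = 95.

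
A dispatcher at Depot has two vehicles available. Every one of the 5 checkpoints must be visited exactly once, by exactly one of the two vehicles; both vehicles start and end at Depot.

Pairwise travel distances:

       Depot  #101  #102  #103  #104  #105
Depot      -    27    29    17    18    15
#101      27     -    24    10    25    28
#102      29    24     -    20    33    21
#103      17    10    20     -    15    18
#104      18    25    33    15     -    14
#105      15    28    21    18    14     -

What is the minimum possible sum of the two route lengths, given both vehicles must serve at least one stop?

Minimum combined distance: 123.

There are 2^4 − 1 = 15 ways to divide the 5 stops into two non-empty groups. For each, the best each vehicle can do is its own shortest tour through its group:
  {#101} + {#102, #103, #104, #105}: 54 + 89 = 143
  {#102} + {#101, #103, #104, #105}: 58 + 81 = 139
  {#101, #102} + {#103, #104, #105}: 80 + 61 = 141
  {#103} + {#101, #102, #104, #105}: 34 + 103 = 137
  {#101, #103} + {#102, #104, #105}: 54 + 82 = 136
  {#102, #103} + {#101, #104, #105}: 66 + 81 = 147
  … (15 splits in total)
  {#104} + {#101, #102, #103, #105}: 36 + 87 = 123  ← best
Best: vehicle 1 Depot → #104 → Depot = 36; vehicle 2 Depot → #103 → #101 → #102 → #105 → Depot = 87; combined 123.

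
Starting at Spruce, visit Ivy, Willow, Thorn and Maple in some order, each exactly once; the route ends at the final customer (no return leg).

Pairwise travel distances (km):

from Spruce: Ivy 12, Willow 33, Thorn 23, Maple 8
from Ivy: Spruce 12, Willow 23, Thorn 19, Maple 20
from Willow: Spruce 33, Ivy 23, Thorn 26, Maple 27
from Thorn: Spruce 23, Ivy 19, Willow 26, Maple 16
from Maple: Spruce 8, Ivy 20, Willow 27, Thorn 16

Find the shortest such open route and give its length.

Minimum one-way distance = 66 km.

There are 4! = 24 possible orderings.
Spruce→Ivy→Willow→Thorn→Maple: 12+23+26+16 = 77
Spruce→Ivy→Willow→Maple→Thorn: 12+23+27+16 = 78
Spruce→Ivy→Thorn→Willow→Maple: 12+19+26+27 = 84
Spruce→Ivy→Thorn→Maple→Willow: 12+19+16+27 = 74
Spruce→Ivy→Maple→Willow→Thorn: 12+20+27+26 = 85
Spruce→Ivy→Maple→Thorn→Willow: 12+20+16+26 = 74
Spruce→Willow→Ivy→Thorn→Maple: 33+23+19+16 = 91
Spruce→Willow→Ivy→Maple→Thorn: 33+23+20+16 = 92
Spruce→Willow→Thorn→Ivy→Maple: 33+26+19+20 = 98
Spruce→Willow→Thorn→Maple→Ivy: 33+26+16+20 = 95
Spruce→Willow→Maple→Ivy→Thorn: 33+27+20+19 = 99
Spruce→Willow→Maple→Thorn→Ivy: 33+27+16+19 = 95
Spruce→Thorn→Ivy→Willow→Maple: 23+19+23+27 = 92
Spruce→Thorn→Ivy→Maple→Willow: 23+19+20+27 = 89
… (10 more)
Spruce→Maple→Thorn→Ivy→Willow: 8+16+19+23 = 66  ← best
The minimum is 66.
One shortest path: Spruce → Maple → Thorn → Ivy → Willow.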